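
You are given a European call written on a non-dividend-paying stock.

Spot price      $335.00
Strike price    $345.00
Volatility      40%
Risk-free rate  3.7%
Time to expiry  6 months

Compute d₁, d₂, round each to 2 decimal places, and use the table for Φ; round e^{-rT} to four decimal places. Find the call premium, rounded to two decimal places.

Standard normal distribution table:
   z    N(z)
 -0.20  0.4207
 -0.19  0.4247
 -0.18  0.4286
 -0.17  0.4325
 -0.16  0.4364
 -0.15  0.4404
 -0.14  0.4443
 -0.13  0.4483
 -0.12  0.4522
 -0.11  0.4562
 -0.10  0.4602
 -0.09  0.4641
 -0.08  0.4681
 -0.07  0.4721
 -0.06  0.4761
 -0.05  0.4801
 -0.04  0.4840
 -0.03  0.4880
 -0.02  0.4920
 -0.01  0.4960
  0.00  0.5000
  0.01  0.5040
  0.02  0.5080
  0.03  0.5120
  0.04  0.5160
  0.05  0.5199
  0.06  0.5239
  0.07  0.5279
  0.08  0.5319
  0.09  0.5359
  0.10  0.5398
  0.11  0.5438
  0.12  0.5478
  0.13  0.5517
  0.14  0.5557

$35.67

T = 0.5;  σ√T = 0.2828
d₁ = [ln(335/345) + (0.037 + 0.4²/2)·0.5] / 0.2828 = [-0.0294 + 0.0585] / 0.2828 = 0.1028 ⇒ 0.10
d₂ = d₁ − σ√T = 0.1028 − 0.2828 = -0.1800 ⇒ -0.18
e^(−rT) = e^(−0.037·0.5) = 0.9817
N(d₁) = N(0.10) = 0.5398;  N(d₂) = N(-0.18) = 0.4286
C = 335·0.5398 − 345·0.9817·0.4286 = 180.8330 − 145.1610 = 35.6720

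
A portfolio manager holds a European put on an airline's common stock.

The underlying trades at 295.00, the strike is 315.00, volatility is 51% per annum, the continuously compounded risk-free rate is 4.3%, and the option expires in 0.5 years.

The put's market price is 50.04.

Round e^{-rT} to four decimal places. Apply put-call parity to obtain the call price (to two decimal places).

36.75

exp(−rT) = exp(−0.043·0.5) = 0.9787
Put-call parity: C − P = S − K·e^(−rT) = 295 − 315·0.9787 = 295 − 308.2905 = -13.2905
C = P + (C − P) = 50.04 + (-13.2905) = 36.7495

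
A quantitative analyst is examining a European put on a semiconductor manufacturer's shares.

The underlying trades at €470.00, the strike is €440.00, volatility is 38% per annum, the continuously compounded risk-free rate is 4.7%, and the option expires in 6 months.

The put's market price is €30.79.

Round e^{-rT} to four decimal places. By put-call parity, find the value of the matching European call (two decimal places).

€71.00

e^(−rT) = e^(−0.047·0.5) = 0.9768
Put-call parity: C − P = S − K·e^(−rT) = 470 − 440·0.9768 = 470 − 429.7920 = 40.2080
C = P + (C − P) = 30.79 + (40.2080) = 70.9980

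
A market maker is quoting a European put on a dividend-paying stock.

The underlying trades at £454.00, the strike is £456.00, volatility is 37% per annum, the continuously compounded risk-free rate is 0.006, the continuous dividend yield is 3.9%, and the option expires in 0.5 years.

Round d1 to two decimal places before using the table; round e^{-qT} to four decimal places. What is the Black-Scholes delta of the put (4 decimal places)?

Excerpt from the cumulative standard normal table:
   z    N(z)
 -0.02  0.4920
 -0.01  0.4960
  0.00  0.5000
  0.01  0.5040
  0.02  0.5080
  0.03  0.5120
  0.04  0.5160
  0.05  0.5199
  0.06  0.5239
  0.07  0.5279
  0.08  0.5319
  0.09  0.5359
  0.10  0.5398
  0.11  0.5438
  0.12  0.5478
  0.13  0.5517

-0.4708

T = 0.5;  σ√T = 0.2616
d₁ = [ln(454/456) + (0.006 − 0.039 + 0.37²/2)·0.5] / 0.2616 = [-0.0044 + 0.0177] / 0.2616 = 0.0509 → 0.05
N(d₁) = N(0.05) = 0.5199
Δ_put = e^(−qT)·(N(d₁) − 1) = 0.9807·(0.5199 − 1) = -0.4708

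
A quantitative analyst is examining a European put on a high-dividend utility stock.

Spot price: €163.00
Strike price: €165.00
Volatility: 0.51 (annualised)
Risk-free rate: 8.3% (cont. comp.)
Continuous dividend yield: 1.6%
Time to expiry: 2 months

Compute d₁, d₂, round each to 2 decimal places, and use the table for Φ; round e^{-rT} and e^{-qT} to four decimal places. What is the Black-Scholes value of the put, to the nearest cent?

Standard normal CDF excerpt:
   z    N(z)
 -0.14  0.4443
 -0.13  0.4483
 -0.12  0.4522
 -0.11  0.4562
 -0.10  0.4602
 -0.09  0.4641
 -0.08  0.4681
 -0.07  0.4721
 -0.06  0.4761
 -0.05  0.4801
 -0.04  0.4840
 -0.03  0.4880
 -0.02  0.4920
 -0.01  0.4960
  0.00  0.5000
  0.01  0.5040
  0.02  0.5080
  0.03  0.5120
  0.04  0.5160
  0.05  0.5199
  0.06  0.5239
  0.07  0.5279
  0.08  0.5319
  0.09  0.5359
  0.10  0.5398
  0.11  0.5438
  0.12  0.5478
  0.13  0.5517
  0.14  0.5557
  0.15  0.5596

€13.69

T = 0.1667;  σ√T = 0.2082
d₁ = [ln(163/165) + (0.083 − 0.016 + 0.51²/2)·0.1667] / 0.2082 = [-0.0122 + 0.0328] / 0.2082 = 0.0992 ≈ 0.10
d₂ = d₁ − σ√T = 0.0992 − 0.2082 = -0.1090 ≈ -0.11
e^(−qT) = e^(−0.016·0.1667) = 0.9973;  e^(−rT) = e^(−0.083·0.1667) = 0.9863
N(−d₂) = N(0.11) = 0.5438;  N(−d₁) = N(-0.10) = 0.4602
P = 165·0.9863·0.5438 − 163·0.9973·0.4602 = 88.4977 − 74.8101 = 13.6877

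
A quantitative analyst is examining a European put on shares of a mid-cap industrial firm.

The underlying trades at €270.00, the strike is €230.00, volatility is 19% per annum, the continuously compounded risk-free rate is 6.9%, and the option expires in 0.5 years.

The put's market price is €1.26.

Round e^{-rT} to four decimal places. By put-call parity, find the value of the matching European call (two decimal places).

e^(−rT) = e^(−0.069·0.5) = 0.9661
Put-call parity: C − P = S − K·e^(−rT) = 270 − 230·0.9661 = 270 − 222.2030 = 47.7970
C = P + (C − P) = 1.26 + (47.7970) = 49.0570

€49.06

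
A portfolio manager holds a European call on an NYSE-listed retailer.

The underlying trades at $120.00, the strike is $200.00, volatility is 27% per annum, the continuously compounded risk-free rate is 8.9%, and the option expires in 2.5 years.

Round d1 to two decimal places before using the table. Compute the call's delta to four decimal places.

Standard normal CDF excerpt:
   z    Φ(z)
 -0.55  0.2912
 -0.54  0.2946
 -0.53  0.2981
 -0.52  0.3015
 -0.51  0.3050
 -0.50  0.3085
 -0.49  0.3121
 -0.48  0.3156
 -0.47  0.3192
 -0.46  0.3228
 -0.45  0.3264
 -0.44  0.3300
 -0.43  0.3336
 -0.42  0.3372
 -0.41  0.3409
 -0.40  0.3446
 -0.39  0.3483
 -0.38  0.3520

0.3228

σ√T = 0.27·√2.5 = 0.4269
d₁ = [ln(120/200) + (0.089 + 0.27²/2)·2.5] / 0.4269 = [-0.5108 + 0.3136] / 0.4269 = -0.4619 → -0.46
N(d₁) = N(-0.46) = 0.3228
Δ_call = N(d₁) = 0.3228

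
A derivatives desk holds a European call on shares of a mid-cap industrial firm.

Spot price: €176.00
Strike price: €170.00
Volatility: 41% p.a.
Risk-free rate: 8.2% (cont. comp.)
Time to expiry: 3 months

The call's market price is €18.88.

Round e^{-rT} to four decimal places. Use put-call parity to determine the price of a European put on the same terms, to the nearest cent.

€9.43

exp(−rT) = exp(−0.082·0.25) = 0.9797
Put-call parity: C − P = S − K·e^(−rT) = 176 − 170·0.9797 = 176 − 166.5490 = 9.4510
P = C − (C − P) = 18.88 − (9.4510) = 9.4290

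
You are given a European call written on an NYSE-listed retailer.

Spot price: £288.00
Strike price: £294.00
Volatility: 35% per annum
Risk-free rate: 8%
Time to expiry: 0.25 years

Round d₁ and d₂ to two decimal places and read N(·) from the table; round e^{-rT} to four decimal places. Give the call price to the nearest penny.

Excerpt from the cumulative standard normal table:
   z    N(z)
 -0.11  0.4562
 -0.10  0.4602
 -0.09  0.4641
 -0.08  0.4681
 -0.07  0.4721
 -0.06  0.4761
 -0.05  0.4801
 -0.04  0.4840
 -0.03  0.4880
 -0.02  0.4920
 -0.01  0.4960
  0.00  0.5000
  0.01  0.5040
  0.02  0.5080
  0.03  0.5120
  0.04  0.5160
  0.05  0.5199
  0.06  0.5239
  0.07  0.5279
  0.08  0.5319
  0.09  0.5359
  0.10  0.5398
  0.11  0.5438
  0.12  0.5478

£19.44

σ√T = 0.35 × 0.5000 = 0.1750
d₁ = [ln(288/294) + (0.08 + ½·0.35²)·0.25] / (σ√T) = (-0.0206 + 0.0353) / 0.1750 = 0.0840 ≈ 0.08
d₂ = 0.0840 − 0.1750 = -0.0910 ≈ -0.09
e^(−rT) = e^(−0.08·0.25) = 0.9802
C = 288·N(0.08) − 294·0.9802·N(-0.09) = 288·0.5319 − 294·0.9802·0.4641 = 153.1872 − 133.7438 = 19.4434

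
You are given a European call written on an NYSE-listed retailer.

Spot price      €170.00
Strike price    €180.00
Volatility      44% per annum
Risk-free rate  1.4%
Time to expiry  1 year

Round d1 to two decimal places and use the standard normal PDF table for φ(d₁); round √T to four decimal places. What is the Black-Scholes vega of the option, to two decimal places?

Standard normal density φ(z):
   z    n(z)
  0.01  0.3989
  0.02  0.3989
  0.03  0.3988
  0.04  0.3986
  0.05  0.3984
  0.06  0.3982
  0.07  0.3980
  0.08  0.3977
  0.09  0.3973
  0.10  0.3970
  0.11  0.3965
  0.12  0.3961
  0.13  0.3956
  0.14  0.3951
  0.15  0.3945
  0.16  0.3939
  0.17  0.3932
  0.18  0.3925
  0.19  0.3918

67.34

T = 1;  σ√T = 0.4400
ln(S/K) + (r + σ²/2)T = ln(170/180) + (0.014 + 0.44²/2)·1 = -0.0572 + 0.1108 = 0.0536
d₁ = 0.0536 / 0.4400 = 0.1219 → 0.12
√T = √1 = 1.0000
φ(d₁) = φ(0.12) = 0.3961
vega = S·φ(d₁)·√T = 170·0.3961·1.0000 = 67.3370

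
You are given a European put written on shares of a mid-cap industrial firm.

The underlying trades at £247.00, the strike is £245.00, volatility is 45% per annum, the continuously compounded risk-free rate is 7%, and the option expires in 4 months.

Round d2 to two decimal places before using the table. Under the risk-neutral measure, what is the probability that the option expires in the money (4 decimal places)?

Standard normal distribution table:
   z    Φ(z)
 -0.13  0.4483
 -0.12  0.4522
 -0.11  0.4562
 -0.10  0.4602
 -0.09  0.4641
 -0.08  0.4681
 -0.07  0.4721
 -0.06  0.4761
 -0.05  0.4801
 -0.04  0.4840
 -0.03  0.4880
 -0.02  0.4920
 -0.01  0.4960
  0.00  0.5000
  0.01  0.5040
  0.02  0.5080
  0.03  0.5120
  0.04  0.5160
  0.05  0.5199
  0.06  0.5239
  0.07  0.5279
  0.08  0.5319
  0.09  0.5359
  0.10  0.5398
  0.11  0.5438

σ√T = 0.45 × 0.5774 = 0.2598
d₁ = [ln(247/245) + (0.07 + ½·0.45²)·0.3333] / (σ√T) = (0.0081 + 0.0571) / 0.2598 = 0.2510 → 0.25
d₂ = 0.2510 − 0.2598 = -0.0088 → -0.01
Risk-neutral Pr[S_T < K] = N(−d₂) = N(0.01) = 0.5040

0.5040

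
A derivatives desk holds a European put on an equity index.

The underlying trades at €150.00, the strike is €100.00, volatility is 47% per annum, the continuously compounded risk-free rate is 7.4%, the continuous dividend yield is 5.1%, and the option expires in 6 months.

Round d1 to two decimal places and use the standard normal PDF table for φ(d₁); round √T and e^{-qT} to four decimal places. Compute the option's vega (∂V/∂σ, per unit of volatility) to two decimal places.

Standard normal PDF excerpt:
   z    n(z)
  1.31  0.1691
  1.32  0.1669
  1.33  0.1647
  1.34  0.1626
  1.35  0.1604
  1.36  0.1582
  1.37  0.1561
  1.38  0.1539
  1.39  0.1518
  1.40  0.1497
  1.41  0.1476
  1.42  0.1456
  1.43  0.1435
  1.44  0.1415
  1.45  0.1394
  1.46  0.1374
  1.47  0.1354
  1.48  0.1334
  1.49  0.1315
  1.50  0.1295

σ√T = 0.47 × 0.7071 = 0.3323
d₁ = [ln(150/100) + (0.074 − 0.051 + 0.47²/2)·0.5] / 0.3323 = [0.4055 + 0.0667] / 0.3323 = 1.4208 ⇒ 1.42
√T = √0.5 = 0.7071
φ(d₁) = φ(1.42) = 0.1456
e^(−qT) = e^(−0.051·0.5) = 0.9748
vega = S·e^(−qT)·φ(d₁)·√T = 150·0.9748·0.1456·0.7071 = 15.0539
(The call has the same vega.)

15.05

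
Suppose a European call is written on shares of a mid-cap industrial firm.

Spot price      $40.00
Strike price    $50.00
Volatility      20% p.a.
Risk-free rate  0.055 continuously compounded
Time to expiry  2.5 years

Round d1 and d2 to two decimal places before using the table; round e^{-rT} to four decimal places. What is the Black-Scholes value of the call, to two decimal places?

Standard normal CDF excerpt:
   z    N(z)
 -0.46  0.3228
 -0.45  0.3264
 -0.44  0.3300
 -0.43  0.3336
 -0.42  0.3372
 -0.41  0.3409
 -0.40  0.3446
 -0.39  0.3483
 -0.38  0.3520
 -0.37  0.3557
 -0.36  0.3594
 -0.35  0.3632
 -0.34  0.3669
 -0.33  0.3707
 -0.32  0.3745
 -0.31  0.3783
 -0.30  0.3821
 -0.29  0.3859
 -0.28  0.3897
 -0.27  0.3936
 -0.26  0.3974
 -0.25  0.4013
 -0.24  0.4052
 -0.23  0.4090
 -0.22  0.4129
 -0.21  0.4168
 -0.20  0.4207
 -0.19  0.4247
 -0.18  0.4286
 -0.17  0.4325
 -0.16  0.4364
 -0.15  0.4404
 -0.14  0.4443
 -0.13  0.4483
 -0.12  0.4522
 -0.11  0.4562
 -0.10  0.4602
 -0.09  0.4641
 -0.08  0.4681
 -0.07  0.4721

σ√T = 0.2 × 1.5811 = 0.3162
d₁ = [ln(40/50) + (0.055 + 0.2²/2)·2.5] / 0.3162 = [-0.2231 + 0.1875] / 0.3162 = -0.1127 ⇒ -0.11
d₂ = d₁ − σ√T = -0.1127 − 0.3162 = -0.4289 ⇒ -0.43
exp(−rT) = exp(−0.055·2.5) = 0.8715
N(d₁) = N(-0.11) = 0.4562;  N(d₂) = N(-0.43) = 0.3336
C = 40·0.4562 − 50·0.8715·0.3336 = 18.2480 − 14.5366 = 3.7114

$3.71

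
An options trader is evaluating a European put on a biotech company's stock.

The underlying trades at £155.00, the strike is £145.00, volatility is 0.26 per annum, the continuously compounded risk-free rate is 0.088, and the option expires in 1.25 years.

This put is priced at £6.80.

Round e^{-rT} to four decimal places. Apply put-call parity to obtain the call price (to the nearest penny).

e^(−rT) = e^(−0.088·1.25) = 0.8958
Put-call parity: C − P = S − K·e^(−rT) = 155 − 145·0.8958 = 155 − 129.8910 = 25.1090
C = P + (C − P) = 6.80 + (25.1090) = 31.9090

£31.91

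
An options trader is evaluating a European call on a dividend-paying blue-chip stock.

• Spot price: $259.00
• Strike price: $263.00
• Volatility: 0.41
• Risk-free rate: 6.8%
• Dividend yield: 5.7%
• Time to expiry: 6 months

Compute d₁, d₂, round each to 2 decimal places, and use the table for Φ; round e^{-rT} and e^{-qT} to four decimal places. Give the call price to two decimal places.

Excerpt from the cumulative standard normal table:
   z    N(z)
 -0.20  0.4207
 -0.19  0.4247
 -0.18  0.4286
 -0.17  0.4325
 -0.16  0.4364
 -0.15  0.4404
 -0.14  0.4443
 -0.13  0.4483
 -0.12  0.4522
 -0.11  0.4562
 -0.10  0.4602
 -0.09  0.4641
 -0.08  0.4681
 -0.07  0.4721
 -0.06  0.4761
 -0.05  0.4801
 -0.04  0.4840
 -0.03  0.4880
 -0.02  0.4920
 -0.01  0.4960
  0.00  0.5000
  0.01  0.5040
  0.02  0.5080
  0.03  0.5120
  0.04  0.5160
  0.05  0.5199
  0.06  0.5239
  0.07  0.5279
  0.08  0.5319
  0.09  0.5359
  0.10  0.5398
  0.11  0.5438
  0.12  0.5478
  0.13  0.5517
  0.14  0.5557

$27.93

σ√T = 0.41 × 0.7071 = 0.2899
ln(S/K) + (r − q + σ²/2)T = ln(259/263) + (0.068 − 0.057 + 0.41²/2)·0.5 = -0.0153 + 0.0475 = 0.0322
d₁ = 0.0322 / 0.2899 = 0.1111 which rounds to 0.11
d₂ = d₁ − σ√T = 0.1111 − 0.2899 = -0.1788 which rounds to -0.18
exp(−qT) = exp(−0.057·0.5) = 0.9719;  exp(−rT) = exp(−0.068·0.5) = 0.9666
N(d₁) = N(0.11) = 0.5438;  N(d₂) = N(-0.18) = 0.4286
C = 259·0.9719·0.5438 − 263·0.9666·0.4286 = 136.8865 − 108.9569 = 27.9296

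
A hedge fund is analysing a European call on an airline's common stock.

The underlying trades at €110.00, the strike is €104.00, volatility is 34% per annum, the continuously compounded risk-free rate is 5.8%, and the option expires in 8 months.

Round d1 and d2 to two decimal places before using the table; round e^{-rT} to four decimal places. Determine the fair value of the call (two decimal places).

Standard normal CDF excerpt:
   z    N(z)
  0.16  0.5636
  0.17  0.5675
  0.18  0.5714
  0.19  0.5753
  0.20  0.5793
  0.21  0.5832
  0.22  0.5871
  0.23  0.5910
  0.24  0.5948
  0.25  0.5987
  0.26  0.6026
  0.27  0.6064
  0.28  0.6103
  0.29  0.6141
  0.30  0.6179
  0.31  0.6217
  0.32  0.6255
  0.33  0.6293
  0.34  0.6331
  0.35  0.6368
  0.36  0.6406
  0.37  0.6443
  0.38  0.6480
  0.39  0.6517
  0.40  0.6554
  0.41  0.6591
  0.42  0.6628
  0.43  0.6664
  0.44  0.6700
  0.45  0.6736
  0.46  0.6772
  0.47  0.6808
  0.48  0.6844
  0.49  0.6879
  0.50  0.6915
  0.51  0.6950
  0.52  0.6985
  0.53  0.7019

€17.32

σ√T = 0.34 × 0.8165 = 0.2776
d₁ = [ln(110/104) + (0.058 + 0.34²/2)·0.6667] / 0.2776 = [0.0561 + 0.0772] / 0.2776 = 0.4801 which rounds to 0.48
d₂ = d₁ − σ√T = 0.4801 − 0.2776 = 0.2025 which rounds to 0.20
exp(−rT) = exp(−0.058·0.6667) = 0.9621
C = 110·N(0.48) − 104·0.9621·N(0.20) = 110·0.6844 − 104·0.9621·0.5793 = 75.2840 − 57.9638 = 17.3202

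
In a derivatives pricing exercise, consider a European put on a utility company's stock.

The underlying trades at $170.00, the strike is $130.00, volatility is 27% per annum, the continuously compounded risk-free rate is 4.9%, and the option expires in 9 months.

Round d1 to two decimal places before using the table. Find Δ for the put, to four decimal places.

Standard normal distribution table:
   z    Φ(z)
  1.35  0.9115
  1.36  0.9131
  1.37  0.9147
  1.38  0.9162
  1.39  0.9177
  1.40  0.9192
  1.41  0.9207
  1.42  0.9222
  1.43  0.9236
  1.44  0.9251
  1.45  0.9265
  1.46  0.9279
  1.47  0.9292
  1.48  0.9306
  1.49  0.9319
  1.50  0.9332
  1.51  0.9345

σ√T = 0.27 × 0.8660 = 0.2338
d₁ = [ln(170/130) + (0.049 + 0.27²/2)·0.75] / 0.2338 = [0.2683 + 0.0641] / 0.2338 = 1.4214 ⇒ 1.42
N(d₁) = N(1.42) = 0.9222
Δ_put = N(d₁) − 1 = 0.9222 − 1 = -0.0778

-0.0778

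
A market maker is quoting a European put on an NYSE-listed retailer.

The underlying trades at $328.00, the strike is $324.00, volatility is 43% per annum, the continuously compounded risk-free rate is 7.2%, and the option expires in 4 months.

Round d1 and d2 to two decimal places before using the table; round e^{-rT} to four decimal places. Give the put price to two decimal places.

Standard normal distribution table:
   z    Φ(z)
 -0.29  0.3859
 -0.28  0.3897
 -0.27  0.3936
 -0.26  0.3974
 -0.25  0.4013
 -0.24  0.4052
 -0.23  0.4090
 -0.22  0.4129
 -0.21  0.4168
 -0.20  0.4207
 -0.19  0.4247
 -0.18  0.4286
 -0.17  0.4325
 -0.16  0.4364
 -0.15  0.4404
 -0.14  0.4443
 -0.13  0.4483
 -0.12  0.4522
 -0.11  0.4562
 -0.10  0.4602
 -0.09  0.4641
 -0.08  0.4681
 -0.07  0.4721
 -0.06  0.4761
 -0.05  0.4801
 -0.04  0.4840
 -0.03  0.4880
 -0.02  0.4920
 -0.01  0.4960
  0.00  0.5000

σ√T = 0.43·√0.3333 = 0.2483
d₁ = [ln(328/324) + (0.072 + 0.43²/2)·0.3333] / 0.2483 = [0.0123 + 0.0548] / 0.2483 = 0.2702 ⇒ 0.27
d₂ = d₁ − σ√T = 0.2702 − 0.2483 = 0.0220 ⇒ 0.02
e^(−rT) = e^(−0.072·0.3333) = 0.9763
N(−d₂) = N(-0.02) = 0.4920;  N(−d₁) = N(-0.27) = 0.3936
P = 324·0.9763·0.4920 − 328·0.3936 = 155.6300 − 129.1008 = 26.5292

$26.53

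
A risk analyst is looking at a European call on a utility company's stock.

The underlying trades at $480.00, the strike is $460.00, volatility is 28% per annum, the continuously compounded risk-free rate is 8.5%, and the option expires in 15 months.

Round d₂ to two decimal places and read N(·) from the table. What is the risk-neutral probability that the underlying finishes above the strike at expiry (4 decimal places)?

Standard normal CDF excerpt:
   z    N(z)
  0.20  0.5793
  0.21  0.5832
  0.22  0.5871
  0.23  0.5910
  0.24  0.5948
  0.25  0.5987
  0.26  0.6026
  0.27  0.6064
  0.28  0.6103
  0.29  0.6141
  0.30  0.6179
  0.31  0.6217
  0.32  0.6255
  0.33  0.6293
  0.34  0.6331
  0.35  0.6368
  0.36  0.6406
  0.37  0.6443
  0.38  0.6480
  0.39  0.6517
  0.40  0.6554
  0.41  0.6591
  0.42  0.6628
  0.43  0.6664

σ√T = 0.28·√1.25 = 0.3130
d₁ = [ln(480/460) + (0.085 + 0.28²/2)·1.25] / 0.3130 = [0.0426 + 0.1552] / 0.3130 = 0.6319 ⇒ 0.63
d₂ = d₁ − σ√T = 0.6319 − 0.3130 = 0.3188 ⇒ 0.32
Pr(exercise) under Q = N(d₂) = 0.6255

0.6255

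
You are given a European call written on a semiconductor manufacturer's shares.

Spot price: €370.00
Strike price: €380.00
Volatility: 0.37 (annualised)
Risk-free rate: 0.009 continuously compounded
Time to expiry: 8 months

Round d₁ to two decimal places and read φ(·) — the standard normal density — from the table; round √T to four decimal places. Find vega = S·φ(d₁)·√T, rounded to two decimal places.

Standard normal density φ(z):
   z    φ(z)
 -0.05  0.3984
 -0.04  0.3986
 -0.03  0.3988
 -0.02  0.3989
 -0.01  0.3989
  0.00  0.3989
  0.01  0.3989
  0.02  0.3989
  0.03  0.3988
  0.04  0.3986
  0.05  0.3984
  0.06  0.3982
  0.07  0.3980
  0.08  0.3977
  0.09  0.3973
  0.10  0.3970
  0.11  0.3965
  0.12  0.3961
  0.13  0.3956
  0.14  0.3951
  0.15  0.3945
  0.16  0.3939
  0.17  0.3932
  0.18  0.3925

120.15

σ√T = 0.37 × 0.8165 = 0.3021
ln(S/K) + (r + σ²/2)T = ln(370/380) + (0.009 + 0.37²/2)·0.6667 = -0.0267 + 0.0516 = 0.0250
d₁ = 0.0250 / 0.3021 = 0.0826 ⇒ 0.08
√T = √0.6667 = 0.8165
φ(d₁) = φ(0.08) = 0.3977
vega = S·φ(d₁)·√T = 370·0.3977·0.8165 = 120.1472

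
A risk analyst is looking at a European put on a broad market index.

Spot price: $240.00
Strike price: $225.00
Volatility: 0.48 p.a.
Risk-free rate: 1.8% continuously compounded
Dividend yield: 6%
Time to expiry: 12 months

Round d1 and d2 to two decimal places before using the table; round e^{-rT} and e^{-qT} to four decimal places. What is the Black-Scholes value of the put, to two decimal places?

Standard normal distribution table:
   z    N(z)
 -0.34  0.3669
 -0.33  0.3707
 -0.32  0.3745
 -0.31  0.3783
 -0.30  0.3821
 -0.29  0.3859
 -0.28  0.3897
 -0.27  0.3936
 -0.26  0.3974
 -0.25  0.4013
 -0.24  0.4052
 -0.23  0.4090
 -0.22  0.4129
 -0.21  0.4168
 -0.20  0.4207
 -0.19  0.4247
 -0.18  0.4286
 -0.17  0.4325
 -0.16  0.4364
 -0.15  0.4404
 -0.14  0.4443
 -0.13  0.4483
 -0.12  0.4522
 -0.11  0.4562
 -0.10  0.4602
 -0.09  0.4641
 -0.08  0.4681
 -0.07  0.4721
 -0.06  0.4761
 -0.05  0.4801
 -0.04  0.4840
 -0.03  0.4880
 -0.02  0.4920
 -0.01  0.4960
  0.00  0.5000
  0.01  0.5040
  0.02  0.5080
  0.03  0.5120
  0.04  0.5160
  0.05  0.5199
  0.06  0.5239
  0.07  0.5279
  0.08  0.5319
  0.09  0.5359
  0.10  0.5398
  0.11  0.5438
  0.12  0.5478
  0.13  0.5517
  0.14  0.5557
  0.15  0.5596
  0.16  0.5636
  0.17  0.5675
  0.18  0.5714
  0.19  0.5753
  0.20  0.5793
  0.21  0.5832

$39.91

σ√T = 0.48·√1 = 0.4800
d₁ = [ln(240/225) + (0.018 − 0.06 + 0.48²/2)·1] / 0.4800 = [0.0645 + 0.0732] / 0.4800 = 0.2870 → 0.29
d₂ = d₁ − σ√T = 0.2870 − 0.4800 = -0.1930 → -0.19
e^(−qT) = e^(−0.06·1) = 0.9418;  e^(−rT) = e^(−0.018·1) = 0.9822
P = 225·0.9822·N(0.19) − 240·0.9418·N(-0.29) = 225·0.9822·0.5753 − 240·0.9418·0.3859 = 127.1384 − 87.2257 = 39.9127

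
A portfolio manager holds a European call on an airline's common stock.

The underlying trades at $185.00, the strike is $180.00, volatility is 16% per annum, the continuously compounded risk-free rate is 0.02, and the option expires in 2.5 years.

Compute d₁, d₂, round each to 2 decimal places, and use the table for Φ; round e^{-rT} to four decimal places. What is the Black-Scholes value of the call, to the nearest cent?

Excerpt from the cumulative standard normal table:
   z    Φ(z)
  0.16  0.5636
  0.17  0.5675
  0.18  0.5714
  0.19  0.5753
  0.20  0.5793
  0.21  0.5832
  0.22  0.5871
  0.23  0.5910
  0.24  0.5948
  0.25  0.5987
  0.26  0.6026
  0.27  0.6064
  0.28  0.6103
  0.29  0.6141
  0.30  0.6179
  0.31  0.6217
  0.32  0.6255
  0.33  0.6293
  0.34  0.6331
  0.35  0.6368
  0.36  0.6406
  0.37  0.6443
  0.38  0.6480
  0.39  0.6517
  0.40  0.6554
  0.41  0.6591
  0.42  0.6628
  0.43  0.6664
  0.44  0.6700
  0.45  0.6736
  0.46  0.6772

$25.45

σ√T = 0.16 × 1.5811 = 0.2530
ln(S/K) + (r + σ²/2)T = ln(185/180) + (0.02 + 0.16²/2)·2.5 = 0.0274 + 0.0820 = 0.1094
d₁ = 0.1094 / 0.2530 = 0.4324 ≈ 0.43
d₂ = d₁ − σ√T = 0.4324 − 0.2530 = 0.1795 ≈ 0.18
exp(−rT) = exp(−0.02·2.5) = 0.9512
N(d₁) = N(0.43) = 0.6664;  N(d₂) = N(0.18) = 0.5714
C = 185·0.6664 − 180·0.9512·0.5714 = 123.2840 − 97.8328 = 25.4512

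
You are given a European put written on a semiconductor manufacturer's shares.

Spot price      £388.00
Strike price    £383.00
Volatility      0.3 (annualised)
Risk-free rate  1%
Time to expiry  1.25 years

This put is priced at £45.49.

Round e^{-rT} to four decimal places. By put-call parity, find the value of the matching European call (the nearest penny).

e^(−rT) = e^(−0.01·1.25) = 0.9876
Put-call parity: C − P = S − K·e^(−rT) = 388 − 383·0.9876 = 388 − 378.2508 = 9.7492
C = P + (C − P) = 45.49 + (9.7492) = 55.2392

£55.24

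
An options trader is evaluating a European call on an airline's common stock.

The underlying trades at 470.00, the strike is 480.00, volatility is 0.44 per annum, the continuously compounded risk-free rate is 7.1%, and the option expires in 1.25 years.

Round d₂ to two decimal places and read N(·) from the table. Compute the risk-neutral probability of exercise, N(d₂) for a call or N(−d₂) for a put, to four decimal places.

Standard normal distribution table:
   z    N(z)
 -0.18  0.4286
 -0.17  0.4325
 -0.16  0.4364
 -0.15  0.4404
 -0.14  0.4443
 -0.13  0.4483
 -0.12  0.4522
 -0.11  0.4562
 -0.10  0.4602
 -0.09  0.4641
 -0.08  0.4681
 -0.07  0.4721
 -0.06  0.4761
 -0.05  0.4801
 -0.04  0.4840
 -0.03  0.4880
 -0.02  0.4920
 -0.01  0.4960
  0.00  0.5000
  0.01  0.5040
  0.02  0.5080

T = 1.25;  σ√T = 0.4919
d₁ = [ln(470/480) + (0.071 + 0.44²/2)·1.25] / 0.4919 = [-0.0211 + 0.2097] / 0.4919 = 0.3836 → 0.38
d₂ = d₁ − σ√T = 0.3836 − 0.4919 = -0.1084 → -0.11
Risk-neutral Pr[S_T > K] = N(d₂) = N(-0.11) = 0.4562

0.4562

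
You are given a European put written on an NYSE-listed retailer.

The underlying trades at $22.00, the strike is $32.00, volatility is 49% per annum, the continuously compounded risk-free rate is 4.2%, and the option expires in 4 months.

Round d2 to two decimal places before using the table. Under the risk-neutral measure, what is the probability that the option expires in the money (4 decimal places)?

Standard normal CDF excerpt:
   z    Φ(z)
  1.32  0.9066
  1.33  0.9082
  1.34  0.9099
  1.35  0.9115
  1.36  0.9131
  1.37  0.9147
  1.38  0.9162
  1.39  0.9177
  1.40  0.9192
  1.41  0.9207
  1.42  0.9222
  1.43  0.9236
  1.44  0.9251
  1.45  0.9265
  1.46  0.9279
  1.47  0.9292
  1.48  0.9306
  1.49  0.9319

0.9222

σ√T = 0.49·√0.3333 = 0.2829
d₁ = [ln(22/32) + (0.042 + 0.49²/2)·0.3333] / 0.2829 = [-0.3747 + 0.0540] / 0.2829 = -1.1335 which rounds to -1.13
d₂ = d₁ − σ√T = -1.1335 − 0.2829 = -1.4164 which rounds to -1.42
Pr(exercise) under Q = N(−d₂) = N(1.42) = 0.9222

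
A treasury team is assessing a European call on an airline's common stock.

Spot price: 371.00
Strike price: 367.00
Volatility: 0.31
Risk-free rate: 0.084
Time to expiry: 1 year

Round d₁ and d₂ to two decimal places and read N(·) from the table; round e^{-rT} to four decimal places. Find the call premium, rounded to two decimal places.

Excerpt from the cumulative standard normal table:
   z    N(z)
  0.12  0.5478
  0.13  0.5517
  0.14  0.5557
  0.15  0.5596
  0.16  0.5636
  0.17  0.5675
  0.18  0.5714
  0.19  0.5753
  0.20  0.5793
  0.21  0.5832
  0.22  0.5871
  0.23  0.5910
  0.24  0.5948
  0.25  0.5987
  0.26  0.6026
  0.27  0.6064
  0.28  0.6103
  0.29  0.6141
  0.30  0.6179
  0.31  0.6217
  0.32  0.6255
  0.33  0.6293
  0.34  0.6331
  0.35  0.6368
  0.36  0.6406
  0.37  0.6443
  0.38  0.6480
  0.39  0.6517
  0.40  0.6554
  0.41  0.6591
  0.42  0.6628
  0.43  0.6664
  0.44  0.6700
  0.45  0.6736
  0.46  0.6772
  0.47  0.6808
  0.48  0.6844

62.42

σ√T = 0.31·√1 = 0.3100
d₁ = [ln(371/367) + (0.084 + 0.31²/2)·1] / 0.3100 = [0.0108 + 0.1321] / 0.3100 = 0.4609 which rounds to 0.46
d₂ = d₁ − σ√T = 0.4609 − 0.3100 = 0.1509 which rounds to 0.15
exp(−rT) = exp(−0.084·1) = 0.9194
N(d₁) = N(0.46) = 0.6772;  N(d₂) = N(0.15) = 0.5596
C = 371·0.6772 − 367·0.9194·0.5596 = 251.2412 − 188.8201 = 62.4211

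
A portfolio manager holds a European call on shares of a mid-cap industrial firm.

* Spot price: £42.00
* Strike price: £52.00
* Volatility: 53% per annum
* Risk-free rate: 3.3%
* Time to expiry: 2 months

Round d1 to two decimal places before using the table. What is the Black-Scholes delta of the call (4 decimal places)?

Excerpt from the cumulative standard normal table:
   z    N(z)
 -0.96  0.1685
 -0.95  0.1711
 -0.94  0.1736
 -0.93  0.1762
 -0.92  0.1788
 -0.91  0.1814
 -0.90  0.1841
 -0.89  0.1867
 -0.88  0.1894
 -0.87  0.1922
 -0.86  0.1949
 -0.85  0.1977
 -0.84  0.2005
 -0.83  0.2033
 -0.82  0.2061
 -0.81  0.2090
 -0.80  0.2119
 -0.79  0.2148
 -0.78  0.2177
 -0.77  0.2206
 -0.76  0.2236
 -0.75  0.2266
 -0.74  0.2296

0.1977

σ√T = 0.53·√0.1667 = 0.2164
ln(S/K) + (r + σ²/2)T = ln(42/52) + (0.033 + 0.53²/2)·0.1667 = -0.2136 + 0.0289 = -0.1847
d₁ = -0.1847 / 0.2164 = -0.8535 ⇒ -0.85
N(d₁) = N(-0.85) = 0.1977
Δ_call = N(d₁) = 0.1977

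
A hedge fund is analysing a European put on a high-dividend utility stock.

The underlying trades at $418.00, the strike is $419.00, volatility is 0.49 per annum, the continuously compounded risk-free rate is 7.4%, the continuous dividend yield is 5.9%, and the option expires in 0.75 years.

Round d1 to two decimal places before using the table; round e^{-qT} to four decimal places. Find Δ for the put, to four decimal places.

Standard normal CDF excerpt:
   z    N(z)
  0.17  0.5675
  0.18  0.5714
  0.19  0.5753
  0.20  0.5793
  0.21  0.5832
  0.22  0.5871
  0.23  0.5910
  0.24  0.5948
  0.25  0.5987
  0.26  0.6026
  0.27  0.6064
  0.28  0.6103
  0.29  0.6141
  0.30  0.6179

-0.3913

σ√T = 0.49·√0.75 = 0.4244
ln(S/K) + (r − q + σ²/2)T = ln(418/419) + (0.074 − 0.059 + 0.49²/2)·0.75 = -0.0024 + 0.1013 = 0.0989
d₁ = 0.0989 / 0.4244 = 0.2331 which rounds to 0.23
N(d₁) = N(0.23) = 0.5910
Δ_put = e^(−qT)·(N(d₁) − 1) = 0.9567·(0.5910 − 1) = -0.3913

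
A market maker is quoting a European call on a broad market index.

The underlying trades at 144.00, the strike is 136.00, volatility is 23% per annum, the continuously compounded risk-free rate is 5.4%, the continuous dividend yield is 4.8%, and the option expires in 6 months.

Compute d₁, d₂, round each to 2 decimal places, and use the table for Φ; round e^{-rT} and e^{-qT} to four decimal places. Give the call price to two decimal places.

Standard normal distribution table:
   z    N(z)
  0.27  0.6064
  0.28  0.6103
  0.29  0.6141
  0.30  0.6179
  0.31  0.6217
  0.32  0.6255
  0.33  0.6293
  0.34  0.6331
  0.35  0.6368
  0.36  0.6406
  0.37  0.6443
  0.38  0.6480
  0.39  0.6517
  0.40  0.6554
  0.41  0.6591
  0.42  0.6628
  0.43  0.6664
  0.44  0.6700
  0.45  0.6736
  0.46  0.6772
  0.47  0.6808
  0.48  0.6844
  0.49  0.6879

T = 0.5;  σ√T = 0.1626
d₁ = [ln(144/136) + (0.054 − 0.048 + 0.23²/2)·0.5] / 0.1626 = [0.0572 + 0.0162] / 0.1626 = 0.4512 ≈ 0.45
d₂ = d₁ − σ√T = 0.4512 − 0.1626 = 0.2886 ≈ 0.29
exp(−qT) = exp(−0.048·0.5) = 0.9763;  exp(−rT) = exp(−0.054·0.5) = 0.9734
N(d₁) = N(0.45) = 0.6736;  N(d₂) = N(0.29) = 0.6141
C = 144·0.9763·0.6736 − 136·0.9734·0.6141 = 94.6995 − 81.2960 = 13.4035

13.40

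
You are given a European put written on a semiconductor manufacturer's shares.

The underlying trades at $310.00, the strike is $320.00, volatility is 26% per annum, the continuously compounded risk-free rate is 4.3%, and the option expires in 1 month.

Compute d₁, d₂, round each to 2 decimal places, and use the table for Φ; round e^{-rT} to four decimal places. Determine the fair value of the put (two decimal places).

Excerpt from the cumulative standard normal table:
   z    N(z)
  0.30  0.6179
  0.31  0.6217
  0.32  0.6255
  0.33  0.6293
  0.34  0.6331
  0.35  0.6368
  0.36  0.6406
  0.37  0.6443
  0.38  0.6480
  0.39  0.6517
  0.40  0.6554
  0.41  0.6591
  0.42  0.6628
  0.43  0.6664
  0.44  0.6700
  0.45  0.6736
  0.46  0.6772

σ√T = 0.26 × 0.2887 = 0.0751
d₁ = [ln(310/320) + (0.043 + ½·0.26²)·0.08333] / (σ√T) = (-0.0317 + 0.0064) / 0.0751 = -0.3377 ≈ -0.34
d₂ = -0.3377 − 0.0751 = -0.4128 ≈ -0.41
exp(−rT) = exp(−0.043·0.08333) = 0.9964
N(−d₂) = N(0.41) = 0.6591;  N(−d₁) = N(0.34) = 0.6331
P = 320·0.9964·0.6591 − 310·0.6331 = 210.1527 − 196.2610 = 13.8917

$13.89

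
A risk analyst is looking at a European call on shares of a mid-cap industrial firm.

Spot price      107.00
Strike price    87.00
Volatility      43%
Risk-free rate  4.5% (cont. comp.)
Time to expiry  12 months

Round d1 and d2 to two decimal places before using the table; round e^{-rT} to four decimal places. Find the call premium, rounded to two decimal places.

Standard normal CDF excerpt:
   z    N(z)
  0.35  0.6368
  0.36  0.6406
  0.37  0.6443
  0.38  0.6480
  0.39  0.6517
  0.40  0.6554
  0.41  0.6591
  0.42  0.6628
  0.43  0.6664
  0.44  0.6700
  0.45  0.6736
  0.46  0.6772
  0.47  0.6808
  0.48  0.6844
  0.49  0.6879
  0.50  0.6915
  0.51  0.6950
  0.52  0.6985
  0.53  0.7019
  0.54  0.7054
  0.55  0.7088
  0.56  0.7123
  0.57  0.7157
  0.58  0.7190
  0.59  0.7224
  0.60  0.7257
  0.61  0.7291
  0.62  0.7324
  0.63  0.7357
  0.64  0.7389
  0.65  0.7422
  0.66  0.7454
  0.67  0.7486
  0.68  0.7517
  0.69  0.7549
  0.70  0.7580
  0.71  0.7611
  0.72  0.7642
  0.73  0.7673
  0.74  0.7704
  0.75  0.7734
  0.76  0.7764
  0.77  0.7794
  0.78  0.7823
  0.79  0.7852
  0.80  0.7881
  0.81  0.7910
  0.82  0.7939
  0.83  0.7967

σ√T = 0.43 × 1.0000 = 0.4300
d₁ = [ln(107/87) + (0.045 + 0.43²/2)·1] / 0.4300 = [0.2069 + 0.1374] / 0.4300 = 0.8009 which rounds to 0.80
d₂ = d₁ − σ√T = 0.8009 − 0.4300 = 0.3709 which rounds to 0.37
e^(−rT) = e^(−0.045·1) = 0.9560
C = 107·N(0.80) − 87·0.9560·N(0.37) = 107·0.7881 − 87·0.9560·0.6443 = 84.3267 − 53.5877 = 30.7390

30.74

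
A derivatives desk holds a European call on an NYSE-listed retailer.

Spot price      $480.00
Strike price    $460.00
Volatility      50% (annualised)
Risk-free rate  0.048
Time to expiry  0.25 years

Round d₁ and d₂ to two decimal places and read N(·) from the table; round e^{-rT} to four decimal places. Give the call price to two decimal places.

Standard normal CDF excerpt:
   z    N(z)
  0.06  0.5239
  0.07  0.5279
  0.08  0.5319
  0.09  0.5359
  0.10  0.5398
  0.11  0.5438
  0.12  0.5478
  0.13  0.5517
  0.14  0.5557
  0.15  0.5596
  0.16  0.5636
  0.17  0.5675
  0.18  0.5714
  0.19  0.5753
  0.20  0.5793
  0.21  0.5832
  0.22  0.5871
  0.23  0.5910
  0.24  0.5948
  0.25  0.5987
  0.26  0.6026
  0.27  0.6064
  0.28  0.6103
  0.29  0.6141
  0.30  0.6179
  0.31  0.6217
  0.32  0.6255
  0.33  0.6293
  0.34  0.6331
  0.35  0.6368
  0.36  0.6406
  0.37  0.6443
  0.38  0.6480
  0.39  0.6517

$60.31

T = 0.25;  σ√T = 0.2500
d₁ = [ln(480/460) + (0.048 + 0.5²/2)·0.25] / 0.2500 = [0.0426 + 0.0432] / 0.2500 = 0.3432 which rounds to 0.34
d₂ = d₁ − σ√T = 0.3432 − 0.2500 = 0.0932 which rounds to 0.09
exp(−rT) = exp(−0.048·0.25) = 0.9881
N(d₁) = N(0.34) = 0.6331;  N(d₂) = N(0.09) = 0.5359
C = 480·0.6331 − 460·0.9881·0.5359 = 303.8880 − 243.5805 = 60.3075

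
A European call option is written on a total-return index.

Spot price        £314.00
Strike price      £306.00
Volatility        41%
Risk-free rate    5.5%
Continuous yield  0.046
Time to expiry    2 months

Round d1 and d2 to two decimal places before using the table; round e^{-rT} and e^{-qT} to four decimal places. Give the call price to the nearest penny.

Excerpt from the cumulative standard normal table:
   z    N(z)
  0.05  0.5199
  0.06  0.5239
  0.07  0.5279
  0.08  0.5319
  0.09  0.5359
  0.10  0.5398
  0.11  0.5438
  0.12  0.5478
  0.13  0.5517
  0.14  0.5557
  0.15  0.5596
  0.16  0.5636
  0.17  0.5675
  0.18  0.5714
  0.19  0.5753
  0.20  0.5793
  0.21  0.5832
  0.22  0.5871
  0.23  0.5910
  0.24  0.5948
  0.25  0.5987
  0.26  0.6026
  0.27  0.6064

T = 0.1667;  σ√T = 0.1674
ln(S/K) + (r − q + σ²/2)T = ln(314/306) + (0.055 − 0.046 + 0.41²/2)·0.1667 = 0.0258 + 0.0155 = 0.0413
d₁ = 0.0413 / 0.1674 = 0.2468 → 0.25
d₂ = d₁ − σ√T = 0.2468 − 0.1674 = 0.0795 → 0.08
exp(−qT) = exp(−0.046·0.1667) = 0.9924;  exp(−rT) = exp(−0.055·0.1667) = 0.9909
N(d₁) = N(0.25) = 0.5987;  N(d₂) = N(0.08) = 0.5319
C = 314·0.9924·0.5987 − 306·0.9909·0.5319 = 186.5631 − 161.2803 = 25.2828

£25.28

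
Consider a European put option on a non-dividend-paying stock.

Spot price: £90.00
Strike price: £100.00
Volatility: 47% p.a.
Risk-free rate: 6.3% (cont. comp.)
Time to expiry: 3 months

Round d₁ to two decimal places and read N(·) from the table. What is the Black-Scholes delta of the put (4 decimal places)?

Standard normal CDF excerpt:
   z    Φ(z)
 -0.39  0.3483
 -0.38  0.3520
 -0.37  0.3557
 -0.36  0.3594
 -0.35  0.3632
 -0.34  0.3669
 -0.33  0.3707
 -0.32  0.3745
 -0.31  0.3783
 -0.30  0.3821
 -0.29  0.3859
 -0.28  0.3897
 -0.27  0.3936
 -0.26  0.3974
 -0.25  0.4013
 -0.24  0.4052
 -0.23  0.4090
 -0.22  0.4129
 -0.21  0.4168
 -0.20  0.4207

-0.6026

σ√T = 0.47·√0.25 = 0.2350
d₁ = [ln(90/100) + (0.063 + 0.47²/2)·0.25] / 0.2350 = [-0.1054 + 0.0434] / 0.2350 = -0.2638 which rounds to -0.26
N(d₁) = N(-0.26) = 0.3974
Δ_put = N(d₁) − 1 = 0.3974 − 1 = -0.6026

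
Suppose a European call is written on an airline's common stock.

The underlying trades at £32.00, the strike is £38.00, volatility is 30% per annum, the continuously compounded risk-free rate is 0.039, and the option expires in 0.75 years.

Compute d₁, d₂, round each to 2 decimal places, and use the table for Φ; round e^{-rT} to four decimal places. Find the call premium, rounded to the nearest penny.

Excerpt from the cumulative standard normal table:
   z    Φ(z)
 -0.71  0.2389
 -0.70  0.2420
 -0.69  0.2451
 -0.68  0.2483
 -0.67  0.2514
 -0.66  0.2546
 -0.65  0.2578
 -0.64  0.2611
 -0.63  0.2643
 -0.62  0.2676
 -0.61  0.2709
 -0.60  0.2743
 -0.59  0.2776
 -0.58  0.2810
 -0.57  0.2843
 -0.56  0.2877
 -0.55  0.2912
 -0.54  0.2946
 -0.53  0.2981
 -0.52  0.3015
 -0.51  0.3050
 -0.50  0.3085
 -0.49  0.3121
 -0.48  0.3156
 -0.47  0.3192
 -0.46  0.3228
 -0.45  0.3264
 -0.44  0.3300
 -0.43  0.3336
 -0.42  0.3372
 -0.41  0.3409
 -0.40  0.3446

σ√T = 0.3 × 0.8660 = 0.2598
ln(S/K) + (r + σ²/2)T = ln(32/38) + (0.039 + 0.3²/2)·0.75 = -0.1719 + 0.0630 = -0.1089
d₁ = -0.1089 / 0.2598 = -0.4190 ≈ -0.42
d₂ = d₁ − σ√T = -0.4190 − 0.2598 = -0.6788 ≈ -0.68
exp(−rT) = exp(−0.039·0.75) = 0.9712
N(d₁) = N(-0.42) = 0.3372;  N(d₂) = N(-0.68) = 0.2483
C = 32·0.3372 − 38·0.9712·0.2483 = 10.7904 − 9.1637 = 1.6267

£1.63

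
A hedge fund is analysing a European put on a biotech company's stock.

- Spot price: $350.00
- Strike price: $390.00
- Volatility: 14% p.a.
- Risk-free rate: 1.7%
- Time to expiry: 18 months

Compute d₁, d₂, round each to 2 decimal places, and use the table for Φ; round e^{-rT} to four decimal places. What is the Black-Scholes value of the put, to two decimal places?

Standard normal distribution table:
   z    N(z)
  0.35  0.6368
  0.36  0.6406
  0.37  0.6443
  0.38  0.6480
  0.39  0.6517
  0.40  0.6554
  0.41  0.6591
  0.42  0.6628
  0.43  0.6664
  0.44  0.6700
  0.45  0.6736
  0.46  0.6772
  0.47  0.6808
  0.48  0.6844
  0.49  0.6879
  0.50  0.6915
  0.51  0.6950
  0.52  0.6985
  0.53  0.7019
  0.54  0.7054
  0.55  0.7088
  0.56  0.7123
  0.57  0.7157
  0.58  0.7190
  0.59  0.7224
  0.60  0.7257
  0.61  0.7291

$42.70

σ√T = 0.14·√1.5 = 0.1715
d₁ = [ln(350/390) + (0.017 + 0.14²/2)·1.5] / 0.1715 = [-0.1082 + 0.0402] / 0.1715 = -0.3967 ⇒ -0.40
d₂ = d₁ − σ√T = -0.3967 − 0.1715 = -0.5681 ⇒ -0.57
e^(−rT) = e^(−0.017·1.5) = 0.9748
N(−d₂) = N(0.57) = 0.7157;  N(−d₁) = N(0.40) = 0.6554
P = 390·0.9748·0.7157 − 350·0.6554 = 272.0891 − 229.3900 = 42.6991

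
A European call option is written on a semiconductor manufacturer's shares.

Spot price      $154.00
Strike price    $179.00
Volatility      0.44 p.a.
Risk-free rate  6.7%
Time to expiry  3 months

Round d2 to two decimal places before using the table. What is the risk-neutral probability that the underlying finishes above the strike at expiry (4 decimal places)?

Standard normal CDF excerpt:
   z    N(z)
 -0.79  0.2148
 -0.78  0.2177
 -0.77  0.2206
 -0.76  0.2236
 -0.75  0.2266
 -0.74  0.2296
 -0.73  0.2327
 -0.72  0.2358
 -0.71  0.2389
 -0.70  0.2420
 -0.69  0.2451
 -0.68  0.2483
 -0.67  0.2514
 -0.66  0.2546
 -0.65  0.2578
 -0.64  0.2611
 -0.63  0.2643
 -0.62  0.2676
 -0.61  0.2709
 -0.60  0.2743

T = 0.25;  σ√T = 0.2200
d₁ = [ln(154/179) + (0.067 + 0.44²/2)·0.25] / 0.2200 = [-0.1504 + 0.0410] / 0.2200 = -0.4977 ≈ -0.50
d₂ = d₁ − σ√T = -0.4977 − 0.2200 = -0.7177 ≈ -0.72
Risk-neutral Pr[S_T > K] = N(d₂) = N(-0.72) = 0.2358

0.2358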